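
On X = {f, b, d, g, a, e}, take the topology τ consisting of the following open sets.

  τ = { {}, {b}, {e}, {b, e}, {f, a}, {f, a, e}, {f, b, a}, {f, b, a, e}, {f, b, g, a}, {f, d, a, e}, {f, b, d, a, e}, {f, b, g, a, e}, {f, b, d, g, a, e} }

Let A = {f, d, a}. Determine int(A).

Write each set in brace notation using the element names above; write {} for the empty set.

{f, a}

U open, U⊆A: {}, {f, a}. int(A) = ⋃ = {f, a}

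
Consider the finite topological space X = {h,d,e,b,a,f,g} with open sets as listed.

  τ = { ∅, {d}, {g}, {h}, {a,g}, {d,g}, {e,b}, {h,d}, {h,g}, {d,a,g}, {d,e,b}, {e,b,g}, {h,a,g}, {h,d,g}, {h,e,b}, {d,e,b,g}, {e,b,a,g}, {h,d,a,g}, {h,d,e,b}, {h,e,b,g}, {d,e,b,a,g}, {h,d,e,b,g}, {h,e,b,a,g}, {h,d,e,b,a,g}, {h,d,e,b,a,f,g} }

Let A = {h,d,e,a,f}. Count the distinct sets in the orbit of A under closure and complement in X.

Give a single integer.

complement {b,g}; its interior {g}; cl(A) = X∖{g} = {h,d,e,b,a,f}
With k = closure, c = complement:
  1. A     = {h,d,e,a,f}
  2. kA    = {h,d,e,b,a,f}
  3. cA    = {b,g}
  4. ckA   = {g}
  5. kcA   = {e,b,a,f,g}
  6. kckA  = {a,f,g}
  7. ckcA  = {h,d}
  8. ckckA = {h,d,e,b}
  9. kckcA = {h,d,f}
  10. kckckA = {h,d,e,b,f}
  11. ckckcA = {e,b,a,g}
  12. ckckckA = {a,g}
k, c of each give nothing new

12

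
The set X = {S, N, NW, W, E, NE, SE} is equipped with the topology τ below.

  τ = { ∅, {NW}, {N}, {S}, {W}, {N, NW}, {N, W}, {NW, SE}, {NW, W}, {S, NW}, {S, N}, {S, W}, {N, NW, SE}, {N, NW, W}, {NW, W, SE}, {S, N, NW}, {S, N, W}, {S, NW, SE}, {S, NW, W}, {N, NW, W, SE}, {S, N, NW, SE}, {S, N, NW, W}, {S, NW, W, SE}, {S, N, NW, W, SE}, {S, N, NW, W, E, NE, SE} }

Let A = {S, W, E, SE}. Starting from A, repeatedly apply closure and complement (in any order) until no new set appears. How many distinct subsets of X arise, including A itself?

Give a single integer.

X∖A={N, NW, NE}, int(X∖A)={N, NW}, hence cl(A)={S, W, E, NE, SE}
Orbit (k=closure, c=complement):
  1. A     = {S, W, E, SE}
  2. kA    = {S, W, E, NE, SE}
  3. cA    = {N, NW, NE}
  4. ckA   = {N, NW}
  5. kcA   = {N, NW, E, NE, SE}
  6. ckcA  = {S, W}
  7. kckcA = {S, W, E, NE}
  8. ckckcA = {N, NW, SE}
(closed under both — stop)

8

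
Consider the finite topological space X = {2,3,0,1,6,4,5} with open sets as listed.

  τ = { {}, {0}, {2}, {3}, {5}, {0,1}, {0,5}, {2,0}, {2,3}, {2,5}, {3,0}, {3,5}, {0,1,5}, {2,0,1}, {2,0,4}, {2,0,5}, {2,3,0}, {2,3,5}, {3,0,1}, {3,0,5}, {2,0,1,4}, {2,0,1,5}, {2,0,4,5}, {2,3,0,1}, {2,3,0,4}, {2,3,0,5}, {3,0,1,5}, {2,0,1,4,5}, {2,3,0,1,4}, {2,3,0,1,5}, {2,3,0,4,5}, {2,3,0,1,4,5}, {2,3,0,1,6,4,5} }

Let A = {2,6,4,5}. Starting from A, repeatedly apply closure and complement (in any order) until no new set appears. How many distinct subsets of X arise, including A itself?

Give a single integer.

4

X∖A={3,0,1}, int(X∖A)={3,0,1}, hence cl(A)={2,6,4,5}
Orbit (k=closure, c=complement):
  1. A     = {2,6,4,5}
  2. cA    = {3,0,1}
  3. kcA   = {3,0,1,6,4}
  4. ckcA  = {2,5}
(closed under both — stop)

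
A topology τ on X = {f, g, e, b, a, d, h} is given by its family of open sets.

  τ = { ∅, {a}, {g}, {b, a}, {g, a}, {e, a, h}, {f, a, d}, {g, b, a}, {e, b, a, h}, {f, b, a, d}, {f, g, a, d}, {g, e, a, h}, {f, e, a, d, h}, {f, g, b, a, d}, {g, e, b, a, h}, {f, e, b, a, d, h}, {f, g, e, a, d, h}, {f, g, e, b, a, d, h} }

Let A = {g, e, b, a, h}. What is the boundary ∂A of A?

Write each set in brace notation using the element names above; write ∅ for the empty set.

{f, d}

U open, U⊆A: ∅, {a}, {g}, {b, a}, {g, a}, {e, a, h}, {g, b, a}, {e, b, a, h}, {g, e, a, h}, {g, e, b, a, h}. int(A) = ⋃ = {g, e, b, a, h}
X∖A={f, d}, int(X∖A)=∅, hence cl(A)={f, g, e, b, a, d, h}
∂A: remove int from cl → {f, d}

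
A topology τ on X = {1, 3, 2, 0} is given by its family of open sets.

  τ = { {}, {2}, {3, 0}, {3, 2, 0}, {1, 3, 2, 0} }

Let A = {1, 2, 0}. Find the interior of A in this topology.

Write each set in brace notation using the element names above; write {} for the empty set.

U open, U⊆A: {}, {2}. int(A) = ⋃ = {2}

{2}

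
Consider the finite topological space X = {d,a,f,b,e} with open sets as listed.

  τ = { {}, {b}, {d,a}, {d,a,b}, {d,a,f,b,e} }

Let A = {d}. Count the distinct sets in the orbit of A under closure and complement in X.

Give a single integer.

complement {a,f,b,e}; its interior {b}; cl(A) = X∖{b} = {d,a,f,e}
With k = closure, c = complement:
  1. A     = {d}
  2. kA    = {d,a,f,e}
  3. cA    = {a,f,b,e}
  4. ckA   = {b}
  5. kcA   = {d,a,f,b,e}
  6. kckA  = {f,b,e}
  7. ckcA  = {}
  8. ckckA = {d,a}
k, c of each give nothing new

8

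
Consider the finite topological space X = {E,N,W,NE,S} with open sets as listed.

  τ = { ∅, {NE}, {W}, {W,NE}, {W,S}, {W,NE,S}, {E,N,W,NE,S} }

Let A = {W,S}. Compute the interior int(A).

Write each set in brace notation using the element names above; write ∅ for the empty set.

interior: largest open inside A is {W,S} (from ∅, {W}, {W,S})

{W,S}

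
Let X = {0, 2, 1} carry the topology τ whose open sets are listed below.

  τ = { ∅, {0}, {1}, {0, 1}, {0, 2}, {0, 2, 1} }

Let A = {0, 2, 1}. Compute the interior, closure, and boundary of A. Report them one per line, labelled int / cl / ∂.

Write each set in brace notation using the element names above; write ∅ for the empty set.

int(A) = {0, 2, 1}
cl(A)  = {0, 2, 1}
∂A     = ∅

opens ⊆ A: ∅, {0}, {1}, {0, 2}, {0, 1}, {0, 2, 1}; union → int = {0, 2, 1}
complement ∅; its interior ∅; cl(A) = X∖∅ = {0, 2, 1}
boundary = {0, 2, 1} ∖ {0, 2, 1} = ∅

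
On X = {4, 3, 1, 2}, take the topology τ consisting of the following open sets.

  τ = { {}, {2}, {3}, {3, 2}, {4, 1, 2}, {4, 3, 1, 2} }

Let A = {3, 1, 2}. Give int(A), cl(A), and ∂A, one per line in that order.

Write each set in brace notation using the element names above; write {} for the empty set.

interior: largest open inside A is {3, 2} (from {}, {2}, {3}, {3, 2})
cl via duality: int({4}) = {}, so X∖{} = {4, 3, 1, 2}
cl∖int = {4, 1}

int(A) = {3, 2}
cl(A)  = {4, 3, 1, 2}
∂A     = {4, 1}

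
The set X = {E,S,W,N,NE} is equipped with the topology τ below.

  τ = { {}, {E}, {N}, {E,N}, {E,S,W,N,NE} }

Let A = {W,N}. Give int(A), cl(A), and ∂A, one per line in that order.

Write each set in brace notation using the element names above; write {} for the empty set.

int(A) = {N}
cl(A)  = {S,W,N,NE}
∂A     = {S,W,NE}

interior: largest open inside A is {N} (from {}, {N})
cl via duality: int({E,S,NE}) = {E}, so X∖{E} = {S,W,N,NE}
cl∖int = {S,W,NE}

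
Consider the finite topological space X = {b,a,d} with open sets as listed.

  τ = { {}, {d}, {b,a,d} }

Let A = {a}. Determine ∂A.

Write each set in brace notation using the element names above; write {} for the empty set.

U open, U⊆A: {}. int(A) = ⋃ = {}
X∖A={b,d}, int(X∖A)={d}, hence cl(A)={b,a}
∂A: remove int from cl → {b,a}

{b,a}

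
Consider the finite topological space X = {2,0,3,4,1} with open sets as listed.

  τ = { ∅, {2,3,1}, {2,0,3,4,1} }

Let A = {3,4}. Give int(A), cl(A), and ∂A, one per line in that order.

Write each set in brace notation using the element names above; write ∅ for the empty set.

interior: largest open inside A is ∅ (from ∅)
cl via duality: int({2,0,1}) = ∅, so X∖∅ = {2,0,3,4,1}
cl∖int = {2,0,3,4,1}

int(A) = ∅
cl(A)  = {2,0,3,4,1}
∂A     = {2,0,3,4,1}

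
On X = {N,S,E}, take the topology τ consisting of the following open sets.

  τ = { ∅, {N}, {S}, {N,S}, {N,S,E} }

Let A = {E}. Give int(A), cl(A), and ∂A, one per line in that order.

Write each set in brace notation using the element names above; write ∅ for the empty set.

int(A) = ∅
cl(A)  = {E}
∂A     = {E}

open subsets of A: ∅; so int(A) = ∅
closure: X∖int(X∖A) = X∖{N,S} = {E}
∂A = {E} minus ∅ = {E}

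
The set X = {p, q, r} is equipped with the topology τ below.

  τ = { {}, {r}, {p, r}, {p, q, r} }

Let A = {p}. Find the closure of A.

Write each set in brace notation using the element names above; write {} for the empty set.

X∖A={q, r}, int(X∖A)={r}, hence cl(A)={p, q}

{p, q}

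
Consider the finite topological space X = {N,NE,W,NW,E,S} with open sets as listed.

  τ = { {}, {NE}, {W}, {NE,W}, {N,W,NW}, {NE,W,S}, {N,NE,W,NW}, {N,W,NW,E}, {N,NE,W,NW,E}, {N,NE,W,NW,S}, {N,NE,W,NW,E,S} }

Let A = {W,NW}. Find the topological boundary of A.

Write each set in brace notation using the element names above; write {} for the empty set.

{N,NW,E,S}

interior: largest open inside A is {W} (from {}, {W})
cl via duality: int({N,NE,E,S}) = {NE}, so X∖{NE} = {N,W,NW,E,S}
cl∖int = {N,NW,E,S}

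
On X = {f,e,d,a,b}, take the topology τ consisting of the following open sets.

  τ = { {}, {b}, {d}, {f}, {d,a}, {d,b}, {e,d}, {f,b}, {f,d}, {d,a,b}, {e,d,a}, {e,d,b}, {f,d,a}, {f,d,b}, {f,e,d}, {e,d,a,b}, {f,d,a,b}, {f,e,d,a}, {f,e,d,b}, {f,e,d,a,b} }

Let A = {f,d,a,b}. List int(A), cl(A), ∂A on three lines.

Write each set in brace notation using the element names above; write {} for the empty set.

int(A) = {f,d,a,b}
cl(A)  = {f,e,d,a,b}
∂A     = {e}

interior: largest open inside A is {f,d,a,b} (from {}, {f}, {b}, {d}, {f,b}, {d,b}, {f,d}, {d,a}, {f,d,b}, {f,d,a}, {d,a,b}, {f,d,a,b})
cl via duality: int({e}) = {}, so X∖{} = {f,e,d,a,b}
cl∖int = {e}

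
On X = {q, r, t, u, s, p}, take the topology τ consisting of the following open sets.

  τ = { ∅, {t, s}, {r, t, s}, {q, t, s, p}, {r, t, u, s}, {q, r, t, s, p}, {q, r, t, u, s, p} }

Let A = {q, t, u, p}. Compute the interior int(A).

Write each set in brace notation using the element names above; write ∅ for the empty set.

open subsets of A: ∅; so int(A) = ∅

∅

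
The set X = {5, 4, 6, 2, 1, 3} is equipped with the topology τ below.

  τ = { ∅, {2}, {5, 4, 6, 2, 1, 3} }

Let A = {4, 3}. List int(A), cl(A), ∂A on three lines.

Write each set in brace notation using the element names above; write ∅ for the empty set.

int(A) = ∅
cl(A)  = {5, 4, 6, 1, 3}
∂A     = {5, 4, 6, 1, 3}

U open, U⊆A: ∅. int(A) = ⋃ = ∅
X∖A={5, 6, 2, 1}, int(X∖A)={2}, hence cl(A)={5, 4, 6, 1, 3}
∂A: remove int from cl → {5, 4, 6, 1, 3}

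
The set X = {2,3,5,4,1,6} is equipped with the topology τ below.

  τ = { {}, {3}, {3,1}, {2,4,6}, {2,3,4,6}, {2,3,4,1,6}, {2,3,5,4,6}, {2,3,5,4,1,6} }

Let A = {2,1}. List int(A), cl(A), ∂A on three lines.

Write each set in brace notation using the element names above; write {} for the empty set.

int(A) = {}
cl(A)  = {2,5,4,1,6}
∂A     = {2,5,4,1,6}

U open, U⊆A: {}. int(A) = ⋃ = {}
X∖A={3,5,4,6}, int(X∖A)={3}, hence cl(A)={2,5,4,1,6}
∂A: remove int from cl → {2,5,4,1,6}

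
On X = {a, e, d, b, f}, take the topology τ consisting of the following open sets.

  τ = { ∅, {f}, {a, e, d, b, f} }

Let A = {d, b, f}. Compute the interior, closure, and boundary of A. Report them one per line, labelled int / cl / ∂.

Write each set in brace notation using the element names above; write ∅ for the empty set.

int(A) = {f}
cl(A)  = {a, e, d, b, f}
∂A     = {a, e, d, b}

U open, U⊆A: ∅, {f}. int(A) = ⋃ = {f}
X∖A={a, e}, int(X∖A)=∅, hence cl(A)={a, e, d, b, f}
∂A: remove int from cl → {a, e, d, b}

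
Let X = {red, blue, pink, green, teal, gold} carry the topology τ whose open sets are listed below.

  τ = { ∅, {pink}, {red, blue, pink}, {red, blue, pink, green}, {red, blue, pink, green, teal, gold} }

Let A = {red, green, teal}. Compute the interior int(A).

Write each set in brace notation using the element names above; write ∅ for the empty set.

∅

U open, U⊆A: ∅. int(A) = ⋃ = ∅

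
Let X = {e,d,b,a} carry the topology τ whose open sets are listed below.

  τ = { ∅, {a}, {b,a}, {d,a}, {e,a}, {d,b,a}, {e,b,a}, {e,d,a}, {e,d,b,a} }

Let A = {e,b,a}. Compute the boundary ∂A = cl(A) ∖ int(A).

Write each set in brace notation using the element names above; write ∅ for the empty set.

U open, U⊆A: ∅, {a}, {b,a}, {e,a}, {e,b,a}. int(A) = ⋃ = {e,b,a}
X∖A={d}, int(X∖A)=∅, hence cl(A)={e,d,b,a}
∂A: remove int from cl → {d}

{d}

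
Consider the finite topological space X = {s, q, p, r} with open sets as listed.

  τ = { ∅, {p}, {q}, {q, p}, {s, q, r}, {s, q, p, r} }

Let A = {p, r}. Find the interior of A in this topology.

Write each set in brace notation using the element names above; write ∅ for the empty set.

{p}

opens ⊆ A: ∅, {p}; union → int = {p}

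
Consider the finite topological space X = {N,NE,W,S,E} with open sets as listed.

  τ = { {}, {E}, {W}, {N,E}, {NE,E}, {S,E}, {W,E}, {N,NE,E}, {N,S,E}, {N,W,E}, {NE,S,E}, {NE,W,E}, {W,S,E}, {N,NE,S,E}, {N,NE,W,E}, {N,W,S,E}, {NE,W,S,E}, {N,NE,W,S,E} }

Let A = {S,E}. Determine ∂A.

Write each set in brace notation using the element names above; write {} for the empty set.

{N,NE}

open subsets of A: {}, {E}, {S,E}; so int(A) = {S,E}
closure: X∖int(X∖A) = X∖{W} = {N,NE,S,E}
∂A = {N,NE,S,E} minus {S,E} = {N,NE}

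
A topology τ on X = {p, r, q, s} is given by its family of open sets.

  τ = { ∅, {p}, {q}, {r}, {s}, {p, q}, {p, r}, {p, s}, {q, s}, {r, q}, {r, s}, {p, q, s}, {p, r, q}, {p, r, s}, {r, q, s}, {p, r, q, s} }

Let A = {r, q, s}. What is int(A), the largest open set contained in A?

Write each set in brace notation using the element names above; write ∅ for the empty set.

{r, q, s}

interior: largest open inside A is {r, q, s} (from ∅, {q}, {r}, {s}, {r, q}, {r, s}, {q, s}, {r, q, s})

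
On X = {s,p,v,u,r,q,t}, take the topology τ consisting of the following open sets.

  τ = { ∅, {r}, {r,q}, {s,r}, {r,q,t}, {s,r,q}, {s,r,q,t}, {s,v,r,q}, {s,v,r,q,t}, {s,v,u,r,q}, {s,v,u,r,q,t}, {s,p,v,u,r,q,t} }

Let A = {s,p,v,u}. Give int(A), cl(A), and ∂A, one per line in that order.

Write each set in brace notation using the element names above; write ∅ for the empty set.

interior: largest open inside A is ∅ (from ∅)
cl via duality: int({r,q,t}) = {r,q,t}, so X∖{r,q,t} = {s,p,v,u}
cl∖int = {s,p,v,u}

int(A) = ∅
cl(A)  = {s,p,v,u}
∂A     = {s,p,v,u}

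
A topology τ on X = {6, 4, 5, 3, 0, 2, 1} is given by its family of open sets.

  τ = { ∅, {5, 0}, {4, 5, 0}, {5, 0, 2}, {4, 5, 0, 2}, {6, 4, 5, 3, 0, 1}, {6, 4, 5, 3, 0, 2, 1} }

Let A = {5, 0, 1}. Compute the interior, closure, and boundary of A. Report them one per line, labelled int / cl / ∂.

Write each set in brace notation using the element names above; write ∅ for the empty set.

opens ⊆ A: ∅, {5, 0}; union → int = {5, 0}
complement {6, 4, 3, 2}; its interior ∅; cl(A) = X∖∅ = {6, 4, 5, 3, 0, 2, 1}
boundary = {6, 4, 5, 3, 0, 2, 1} ∖ {5, 0} = {6, 4, 3, 2, 1}

int(A) = {5, 0}
cl(A)  = {6, 4, 5, 3, 0, 2, 1}
∂A     = {6, 4, 3, 2, 1}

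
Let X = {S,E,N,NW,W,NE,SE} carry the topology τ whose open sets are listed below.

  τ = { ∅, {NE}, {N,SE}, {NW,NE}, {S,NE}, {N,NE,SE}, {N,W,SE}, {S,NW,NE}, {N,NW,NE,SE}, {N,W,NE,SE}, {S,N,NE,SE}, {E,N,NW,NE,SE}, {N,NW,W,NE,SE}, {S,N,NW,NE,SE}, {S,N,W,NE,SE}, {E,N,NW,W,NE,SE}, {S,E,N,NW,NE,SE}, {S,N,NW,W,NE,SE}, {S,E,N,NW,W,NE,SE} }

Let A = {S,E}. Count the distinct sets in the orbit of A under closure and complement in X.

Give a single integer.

4

closure: X∖int(X∖A) = X∖{N,NW,W,NE,SE} = {S,E}
Let k=closure and c=complement:
  1. A     = {S,E}
  2. cA    = {N,NW,W,NE,SE}
  3. kcA   = {S,E,N,NW,W,NE,SE}
  4. ckcA  = ∅
— saturated at 4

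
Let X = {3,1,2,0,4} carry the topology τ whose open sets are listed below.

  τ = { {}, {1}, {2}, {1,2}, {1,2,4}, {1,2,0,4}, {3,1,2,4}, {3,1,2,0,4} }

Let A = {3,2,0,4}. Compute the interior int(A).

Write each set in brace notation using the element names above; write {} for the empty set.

{2}

interior: largest open inside A is {2} (from {}, {2})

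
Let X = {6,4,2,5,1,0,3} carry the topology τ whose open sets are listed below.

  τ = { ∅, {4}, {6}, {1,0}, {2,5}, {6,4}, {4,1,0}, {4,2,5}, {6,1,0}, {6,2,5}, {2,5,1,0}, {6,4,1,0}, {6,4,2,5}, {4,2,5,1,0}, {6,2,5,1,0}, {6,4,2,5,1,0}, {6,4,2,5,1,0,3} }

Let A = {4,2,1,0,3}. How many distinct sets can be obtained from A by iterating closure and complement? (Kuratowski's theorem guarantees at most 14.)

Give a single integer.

10

X∖A={6,5}, int(X∖A)={6}, hence cl(A)={4,2,5,1,0,3}
Orbit (k=closure, c=complement):
  1. A     = {4,2,1,0,3}
  2. kA    = {4,2,5,1,0,3}
  3. cA    = {6,5}
  4. ckA   = {6}
  5. kcA   = {6,2,5,3}
  6. kckA  = {6,3}
  7. ckcA  = {4,1,0}
  8. ckckA = {4,2,5,1,0}
  9. kckcA = {4,1,0,3}
  10. ckckcA = {6,2,5}
(closed under both — stop)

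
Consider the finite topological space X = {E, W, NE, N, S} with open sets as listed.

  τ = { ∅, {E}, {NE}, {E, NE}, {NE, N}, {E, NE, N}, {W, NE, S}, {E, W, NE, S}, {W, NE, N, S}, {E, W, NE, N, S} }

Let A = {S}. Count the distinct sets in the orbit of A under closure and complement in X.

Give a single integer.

6

closure: X∖int(X∖A) = X∖{E, NE, N} = {W, S}
Let k=closure and c=complement:
  1. A     = {S}
  2. kA    = {W, S}
  3. cA    = {E, W, NE, N}
  4. ckA   = {E, NE, N}
  5. kcA   = {E, W, NE, N, S}
  6. ckcA  = ∅
— saturated at 6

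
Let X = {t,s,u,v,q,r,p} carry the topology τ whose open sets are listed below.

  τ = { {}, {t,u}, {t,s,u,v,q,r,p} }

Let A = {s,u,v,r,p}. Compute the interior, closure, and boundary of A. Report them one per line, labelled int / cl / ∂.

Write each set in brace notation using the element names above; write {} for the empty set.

int(A) = {}
cl(A)  = {t,s,u,v,q,r,p}
∂A     = {t,s,u,v,q,r,p}

interior: largest open inside A is {} (from {})
cl via duality: int({t,q}) = {}, so X∖{} = {t,s,u,v,q,r,p}
cl∖int = {t,s,u,v,q,r,p}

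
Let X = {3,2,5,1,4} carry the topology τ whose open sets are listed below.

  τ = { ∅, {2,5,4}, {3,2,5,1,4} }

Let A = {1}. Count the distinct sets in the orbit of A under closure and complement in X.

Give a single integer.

cl via duality: int({3,2,5,4}) = {2,5,4}, so X∖{2,5,4} = {3,1}
Write k for closure, c for complement:
  1. A     = {1}
  2. kA    = {3,1}
  3. cA    = {3,2,5,4}
  4. ckA   = {2,5,4}
  5. kcA   = {3,2,5,1,4}
  6. ckcA  = ∅
applying k or c yields no new set

6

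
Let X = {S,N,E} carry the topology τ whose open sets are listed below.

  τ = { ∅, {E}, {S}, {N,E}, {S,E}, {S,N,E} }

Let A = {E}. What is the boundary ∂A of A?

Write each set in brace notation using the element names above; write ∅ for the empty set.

open subsets of A: ∅, {E}; so int(A) = {E}
closure: X∖int(X∖A) = X∖{S} = {N,E}
∂A = {N,E} minus {E} = {N}

{N}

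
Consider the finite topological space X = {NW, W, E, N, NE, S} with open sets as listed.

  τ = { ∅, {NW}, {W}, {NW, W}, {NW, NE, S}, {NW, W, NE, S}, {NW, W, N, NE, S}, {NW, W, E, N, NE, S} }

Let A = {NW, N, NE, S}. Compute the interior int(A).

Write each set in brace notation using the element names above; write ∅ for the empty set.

{NW, NE, S}

opens ⊆ A: ∅, {NW}, {NW, NE, S}; union → int = {NW, NE, S}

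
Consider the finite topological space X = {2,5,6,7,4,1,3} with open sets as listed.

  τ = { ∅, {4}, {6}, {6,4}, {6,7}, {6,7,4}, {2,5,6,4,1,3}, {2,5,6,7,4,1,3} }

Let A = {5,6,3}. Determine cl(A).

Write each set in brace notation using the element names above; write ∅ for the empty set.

{2,5,6,7,1,3}

complement {2,7,4,1}; its interior {4}; cl(A) = X∖{4} = {2,5,6,7,1,3}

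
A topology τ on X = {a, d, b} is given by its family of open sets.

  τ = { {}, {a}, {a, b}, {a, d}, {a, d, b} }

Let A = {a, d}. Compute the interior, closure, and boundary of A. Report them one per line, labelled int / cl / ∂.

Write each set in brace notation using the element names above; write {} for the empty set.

open subsets of A: {}, {a}, {a, d}; so int(A) = {a, d}
closure: X∖int(X∖A) = X∖{} = {a, d, b}
∂A = {a, d, b} minus {a, d} = {b}

int(A) = {a, d}
cl(A)  = {a, d, b}
∂A     = {b}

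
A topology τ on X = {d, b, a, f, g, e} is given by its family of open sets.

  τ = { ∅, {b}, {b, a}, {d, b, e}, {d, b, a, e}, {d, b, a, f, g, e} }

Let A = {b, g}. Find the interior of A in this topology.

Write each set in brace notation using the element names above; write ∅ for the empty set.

{b}

open subsets of A: ∅, {b}; so int(A) = {b}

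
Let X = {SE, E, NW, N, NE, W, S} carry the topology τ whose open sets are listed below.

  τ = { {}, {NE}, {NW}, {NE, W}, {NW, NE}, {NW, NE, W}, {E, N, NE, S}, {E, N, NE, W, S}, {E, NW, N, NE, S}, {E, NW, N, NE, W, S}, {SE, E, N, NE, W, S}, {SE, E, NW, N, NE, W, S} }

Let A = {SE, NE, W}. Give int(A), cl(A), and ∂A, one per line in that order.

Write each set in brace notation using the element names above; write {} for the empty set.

int(A) = {NE, W}
cl(A)  = {SE, E, N, NE, W, S}
∂A     = {SE, E, N, S}

U open, U⊆A: {}, {NE}, {NE, W}. int(A) = ⋃ = {NE, W}
X∖A={E, NW, N, S}, int(X∖A)={NW}, hence cl(A)={SE, E, N, NE, W, S}
∂A: remove int from cl → {SE, E, N, S}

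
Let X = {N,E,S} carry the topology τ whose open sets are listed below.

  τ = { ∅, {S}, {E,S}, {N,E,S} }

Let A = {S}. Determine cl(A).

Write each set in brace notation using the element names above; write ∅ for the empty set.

complement {N,E}; its interior ∅; cl(A) = X∖∅ = {N,E,S}

{N,E,S}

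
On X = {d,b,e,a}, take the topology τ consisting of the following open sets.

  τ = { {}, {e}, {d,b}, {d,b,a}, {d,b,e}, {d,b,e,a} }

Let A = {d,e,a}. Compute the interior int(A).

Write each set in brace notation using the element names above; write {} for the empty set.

{e}

U open, U⊆A: {}, {e}. int(A) = ⋃ = {e}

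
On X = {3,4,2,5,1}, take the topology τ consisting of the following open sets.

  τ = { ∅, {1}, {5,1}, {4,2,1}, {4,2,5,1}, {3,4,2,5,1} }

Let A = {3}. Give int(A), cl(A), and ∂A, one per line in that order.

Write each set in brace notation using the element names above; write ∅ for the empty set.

int(A) = ∅
cl(A)  = {3}
∂A     = {3}

interior: largest open inside A is ∅ (from ∅)
cl via duality: int({4,2,5,1}) = {4,2,5,1}, so X∖{4,2,5,1} = {3}
cl∖int = {3}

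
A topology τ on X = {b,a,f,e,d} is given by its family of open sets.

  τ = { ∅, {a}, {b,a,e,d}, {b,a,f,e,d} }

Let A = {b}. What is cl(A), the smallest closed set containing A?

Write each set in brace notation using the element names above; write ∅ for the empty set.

{b,f,e,d}

X∖A={a,f,e,d}, int(X∖A)={a}, hence cl(A)={b,f,e,d}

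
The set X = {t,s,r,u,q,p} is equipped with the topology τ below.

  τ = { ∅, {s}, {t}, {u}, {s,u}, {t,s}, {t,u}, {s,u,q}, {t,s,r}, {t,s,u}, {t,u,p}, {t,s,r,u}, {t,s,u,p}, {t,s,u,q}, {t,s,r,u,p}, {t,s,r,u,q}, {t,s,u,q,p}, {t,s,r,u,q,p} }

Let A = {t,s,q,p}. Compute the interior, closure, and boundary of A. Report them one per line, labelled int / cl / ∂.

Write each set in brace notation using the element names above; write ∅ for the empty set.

opens ⊆ A: ∅, {t}, {s}, {t,s}; union → int = {t,s}
complement {r,u}; its interior {u}; cl(A) = X∖{u} = {t,s,r,q,p}
boundary = {t,s,r,q,p} ∖ {t,s} = {r,q,p}

int(A) = {t,s}
cl(A)  = {t,s,r,q,p}
∂A     = {r,q,p}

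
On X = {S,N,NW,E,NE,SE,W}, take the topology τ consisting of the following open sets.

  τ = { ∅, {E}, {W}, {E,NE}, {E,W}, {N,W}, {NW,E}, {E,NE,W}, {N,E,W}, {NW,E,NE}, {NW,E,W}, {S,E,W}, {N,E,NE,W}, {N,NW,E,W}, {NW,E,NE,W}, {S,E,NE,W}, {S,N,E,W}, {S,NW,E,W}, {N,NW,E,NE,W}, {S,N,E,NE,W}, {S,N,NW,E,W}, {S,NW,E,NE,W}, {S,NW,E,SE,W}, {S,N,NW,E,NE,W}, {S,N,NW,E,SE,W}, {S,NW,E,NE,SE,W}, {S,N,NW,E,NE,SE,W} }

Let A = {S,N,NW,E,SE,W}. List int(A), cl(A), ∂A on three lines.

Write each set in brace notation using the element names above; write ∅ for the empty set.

U open, U⊆A: ∅, {E}, {W}, {NW,E}, {E,W}, {N,W}, {S,E,W}, {N,E,W}, {NW,E,W}, {S,NW,E,W}, {N,NW,E,W}, {S,N,E,W}, {S,N,NW,E,W}, {S,NW,E,SE,W}, {S,N,NW,E,SE,W}. int(A) = ⋃ = {S,N,NW,E,SE,W}
X∖A={NE}, int(X∖A)=∅, hence cl(A)={S,N,NW,E,NE,SE,W}
∂A: remove int from cl → {NE}

int(A) = {S,N,NW,E,SE,W}
cl(A)  = {S,N,NW,E,NE,SE,W}
∂A     = {NE}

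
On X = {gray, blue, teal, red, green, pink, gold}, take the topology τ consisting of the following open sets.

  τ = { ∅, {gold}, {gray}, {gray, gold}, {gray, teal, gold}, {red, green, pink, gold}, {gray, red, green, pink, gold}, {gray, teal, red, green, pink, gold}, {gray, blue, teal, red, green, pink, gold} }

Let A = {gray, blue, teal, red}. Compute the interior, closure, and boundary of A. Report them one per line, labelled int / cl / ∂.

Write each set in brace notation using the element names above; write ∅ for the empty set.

int(A) = {gray}
cl(A)  = {gray, blue, teal, red, green, pink}
∂A     = {blue, teal, red, green, pink}

U open, U⊆A: ∅, {gray}. int(A) = ⋃ = {gray}
X∖A={green, pink, gold}, int(X∖A)={gold}, hence cl(A)={gray, blue, teal, red, green, pink}
∂A: remove int from cl → {blue, teal, red, green, pink}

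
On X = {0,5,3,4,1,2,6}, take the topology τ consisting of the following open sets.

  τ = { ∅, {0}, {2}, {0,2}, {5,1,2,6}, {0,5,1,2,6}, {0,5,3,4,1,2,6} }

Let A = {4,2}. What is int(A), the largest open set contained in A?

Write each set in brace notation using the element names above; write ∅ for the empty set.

{2}

U open, U⊆A: ∅, {2}. int(A) = ⋃ = {2}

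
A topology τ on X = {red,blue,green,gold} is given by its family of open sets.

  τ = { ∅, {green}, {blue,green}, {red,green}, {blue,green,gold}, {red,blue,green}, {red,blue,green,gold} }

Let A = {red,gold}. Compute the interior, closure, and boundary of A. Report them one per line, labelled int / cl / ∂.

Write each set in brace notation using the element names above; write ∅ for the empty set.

int(A) = ∅
cl(A)  = {red,gold}
∂A     = {red,gold}

open subsets of A: ∅; so int(A) = ∅
closure: X∖int(X∖A) = X∖{blue,green} = {red,gold}
∂A = {red,gold} minus ∅ = {red,gold}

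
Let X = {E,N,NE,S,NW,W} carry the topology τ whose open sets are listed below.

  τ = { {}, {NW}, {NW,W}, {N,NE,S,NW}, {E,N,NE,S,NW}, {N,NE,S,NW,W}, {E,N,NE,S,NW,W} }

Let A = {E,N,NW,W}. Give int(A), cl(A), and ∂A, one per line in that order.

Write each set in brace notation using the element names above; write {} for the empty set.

interior: largest open inside A is {NW,W} (from {}, {NW}, {NW,W})
cl via duality: int({NE,S}) = {}, so X∖{} = {E,N,NE,S,NW,W}
cl∖int = {E,N,NE,S}

int(A) = {NW,W}
cl(A)  = {E,N,NE,S,NW,W}
∂A     = {E,N,NE,S}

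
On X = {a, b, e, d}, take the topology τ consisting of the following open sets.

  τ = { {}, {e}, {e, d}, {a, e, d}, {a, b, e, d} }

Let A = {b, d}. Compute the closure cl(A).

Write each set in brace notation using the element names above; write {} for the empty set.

cl via duality: int({a, e}) = {e}, so X∖{e} = {a, b, d}

{a, b, d}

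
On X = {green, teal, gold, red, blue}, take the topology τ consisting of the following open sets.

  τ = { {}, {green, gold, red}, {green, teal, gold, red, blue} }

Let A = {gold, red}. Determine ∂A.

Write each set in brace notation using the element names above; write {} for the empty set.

{green, teal, gold, red, blue}

interior: largest open inside A is {} (from {})
cl via duality: int({green, teal, blue}) = {}, so X∖{} = {green, teal, gold, red, blue}
cl∖int = {green, teal, gold, red, blue}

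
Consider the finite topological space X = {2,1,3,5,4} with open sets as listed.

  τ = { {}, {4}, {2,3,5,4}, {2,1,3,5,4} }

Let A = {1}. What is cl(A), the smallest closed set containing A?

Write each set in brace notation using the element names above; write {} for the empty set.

{1}

X∖A={2,3,5,4}, int(X∖A)={2,3,5,4}, hence cl(A)={1}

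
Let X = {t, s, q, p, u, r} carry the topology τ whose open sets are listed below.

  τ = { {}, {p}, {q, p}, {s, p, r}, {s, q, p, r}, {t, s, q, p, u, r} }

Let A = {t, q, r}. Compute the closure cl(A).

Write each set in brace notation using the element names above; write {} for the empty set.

{t, s, q, u, r}

complement {s, p, u}; its interior {p}; cl(A) = X∖{p} = {t, s, q, u, r}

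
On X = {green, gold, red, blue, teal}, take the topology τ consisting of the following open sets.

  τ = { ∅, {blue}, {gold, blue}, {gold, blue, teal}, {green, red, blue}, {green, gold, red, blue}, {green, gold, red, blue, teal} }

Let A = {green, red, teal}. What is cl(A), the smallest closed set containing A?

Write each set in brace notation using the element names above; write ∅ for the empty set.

closure: X∖int(X∖A) = X∖{gold, blue} = {green, red, teal}

{green, red, teal}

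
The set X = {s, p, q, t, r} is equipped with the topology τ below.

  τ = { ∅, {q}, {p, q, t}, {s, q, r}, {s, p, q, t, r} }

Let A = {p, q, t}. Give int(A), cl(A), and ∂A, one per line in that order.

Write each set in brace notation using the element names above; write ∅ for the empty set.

open subsets of A: ∅, {q}, {p, q, t}; so int(A) = {p, q, t}
closure: X∖int(X∖A) = X∖∅ = {s, p, q, t, r}
∂A = {s, p, q, t, r} minus {p, q, t} = {s, r}

int(A) = {p, q, t}
cl(A)  = {s, p, q, t, r}
∂A     = {s, r}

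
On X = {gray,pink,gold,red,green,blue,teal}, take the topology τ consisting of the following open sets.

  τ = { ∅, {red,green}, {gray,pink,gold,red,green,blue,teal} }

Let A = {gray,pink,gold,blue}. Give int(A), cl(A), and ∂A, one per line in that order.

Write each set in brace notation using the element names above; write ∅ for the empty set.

int(A) = ∅
cl(A)  = {gray,pink,gold,blue,teal}
∂A     = {gray,pink,gold,blue,teal}

interior: largest open inside A is ∅ (from ∅)
cl via duality: int({red,green,teal}) = {red,green}, so X∖{red,green} = {gray,pink,gold,blue,teal}
cl∖int = {gray,pink,gold,blue,teal}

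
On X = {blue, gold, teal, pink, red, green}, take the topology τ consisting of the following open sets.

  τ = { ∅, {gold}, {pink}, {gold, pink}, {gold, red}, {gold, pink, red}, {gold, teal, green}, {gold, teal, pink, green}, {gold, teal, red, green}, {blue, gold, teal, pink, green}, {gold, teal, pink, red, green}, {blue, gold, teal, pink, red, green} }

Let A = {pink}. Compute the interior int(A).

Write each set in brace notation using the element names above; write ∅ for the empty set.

{pink}

interior: largest open inside A is {pink} (from ∅, {pink})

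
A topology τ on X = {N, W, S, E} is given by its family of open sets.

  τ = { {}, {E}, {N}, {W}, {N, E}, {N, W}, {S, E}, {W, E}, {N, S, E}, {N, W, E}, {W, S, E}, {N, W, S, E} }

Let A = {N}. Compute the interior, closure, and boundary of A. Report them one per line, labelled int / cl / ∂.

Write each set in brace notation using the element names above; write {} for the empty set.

open subsets of A: {}, {N}; so int(A) = {N}
closure: X∖int(X∖A) = X∖{W, S, E} = {N}
∂A = {N} minus {N} = {}

int(A) = {N}
cl(A)  = {N}
∂A     = {}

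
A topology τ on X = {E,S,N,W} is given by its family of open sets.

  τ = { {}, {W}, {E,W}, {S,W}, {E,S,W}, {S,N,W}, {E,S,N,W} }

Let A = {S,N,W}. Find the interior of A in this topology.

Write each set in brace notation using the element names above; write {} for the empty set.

{S,N,W}

U open, U⊆A: {}, {W}, {S,W}, {S,N,W}. int(A) = ⋃ = {S,N,W}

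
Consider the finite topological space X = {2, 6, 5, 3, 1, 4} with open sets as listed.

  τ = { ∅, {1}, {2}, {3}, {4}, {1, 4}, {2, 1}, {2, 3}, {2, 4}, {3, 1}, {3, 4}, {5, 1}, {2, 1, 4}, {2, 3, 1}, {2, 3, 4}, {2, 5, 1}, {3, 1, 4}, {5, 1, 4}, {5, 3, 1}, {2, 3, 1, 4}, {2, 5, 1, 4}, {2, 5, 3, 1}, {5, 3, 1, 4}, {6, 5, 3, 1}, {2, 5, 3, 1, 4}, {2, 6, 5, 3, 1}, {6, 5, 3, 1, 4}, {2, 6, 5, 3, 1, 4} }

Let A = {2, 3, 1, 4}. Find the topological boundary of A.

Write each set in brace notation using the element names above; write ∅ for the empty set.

U open, U⊆A: ∅, {1}, {4}, {2}, {3}, {3, 4}, {3, 1}, {2, 3}, {2, 1}, {2, 4}, {1, 4}, {3, 1, 4}, {2, 1, 4}, {2, 3, 4}, {2, 3, 1}, {2, 3, 1, 4}. int(A) = ⋃ = {2, 3, 1, 4}
X∖A={6, 5}, int(X∖A)=∅, hence cl(A)={2, 6, 5, 3, 1, 4}
∂A: remove int from cl → {6, 5}

{6, 5}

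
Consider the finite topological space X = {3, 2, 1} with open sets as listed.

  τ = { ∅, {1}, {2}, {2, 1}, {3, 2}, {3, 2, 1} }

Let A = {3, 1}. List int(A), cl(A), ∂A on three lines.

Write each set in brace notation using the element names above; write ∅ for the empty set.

open subsets of A: ∅, {1}; so int(A) = {1}
closure: X∖int(X∖A) = X∖{2} = {3, 1}
∂A = {3, 1} minus {1} = {3}

int(A) = {1}
cl(A)  = {3, 1}
∂A     = {3}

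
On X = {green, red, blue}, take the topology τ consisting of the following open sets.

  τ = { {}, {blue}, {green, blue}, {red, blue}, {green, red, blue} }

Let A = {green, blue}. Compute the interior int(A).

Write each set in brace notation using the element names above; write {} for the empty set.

{green, blue}

open subsets of A: {}, {blue}, {green, blue}; so int(A) = {green, blue}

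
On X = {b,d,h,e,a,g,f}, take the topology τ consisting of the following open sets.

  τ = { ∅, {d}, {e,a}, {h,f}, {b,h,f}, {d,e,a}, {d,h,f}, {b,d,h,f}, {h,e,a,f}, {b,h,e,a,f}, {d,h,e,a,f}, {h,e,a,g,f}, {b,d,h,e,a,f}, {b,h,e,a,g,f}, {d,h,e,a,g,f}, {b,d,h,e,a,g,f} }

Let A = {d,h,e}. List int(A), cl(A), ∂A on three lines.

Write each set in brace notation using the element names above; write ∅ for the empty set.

interior: largest open inside A is {d} (from ∅, {d})
cl via duality: int({b,a,g,f}) = ∅, so X∖∅ = {b,d,h,e,a,g,f}
cl∖int = {b,h,e,a,g,f}

int(A) = {d}
cl(A)  = {b,d,h,e,a,g,f}
∂A     = {b,h,e,a,g,f}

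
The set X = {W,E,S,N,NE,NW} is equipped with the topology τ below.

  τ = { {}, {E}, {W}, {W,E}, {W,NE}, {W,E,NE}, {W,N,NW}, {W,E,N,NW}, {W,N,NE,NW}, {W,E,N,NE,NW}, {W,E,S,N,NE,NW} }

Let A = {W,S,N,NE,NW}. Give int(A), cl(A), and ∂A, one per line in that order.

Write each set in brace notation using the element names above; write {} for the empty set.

int(A) = {W,N,NE,NW}
cl(A)  = {W,S,N,NE,NW}
∂A     = {S}

open subsets of A: {}, {W}, {W,NE}, {W,N,NW}, {W,N,NE,NW}; so int(A) = {W,N,NE,NW}
closure: X∖int(X∖A) = X∖{E} = {W,S,N,NE,NW}
∂A = {W,S,N,NE,NW} minus {W,N,NE,NW} = {S}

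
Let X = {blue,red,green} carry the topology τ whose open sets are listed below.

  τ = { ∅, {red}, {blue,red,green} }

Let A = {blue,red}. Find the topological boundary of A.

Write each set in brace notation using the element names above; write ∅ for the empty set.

opens ⊆ A: ∅, {red}; union → int = {red}
complement {green}; its interior ∅; cl(A) = X∖∅ = {blue,red,green}
boundary = {blue,red,green} ∖ {red} = {blue,green}

{blue,green}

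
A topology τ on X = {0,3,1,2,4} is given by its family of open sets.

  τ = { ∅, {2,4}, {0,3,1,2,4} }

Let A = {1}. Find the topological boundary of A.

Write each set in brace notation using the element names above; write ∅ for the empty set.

U open, U⊆A: ∅. int(A) = ⋃ = ∅
X∖A={0,3,2,4}, int(X∖A)={2,4}, hence cl(A)={0,3,1}
∂A: remove int from cl → {0,3,1}

{0,3,1}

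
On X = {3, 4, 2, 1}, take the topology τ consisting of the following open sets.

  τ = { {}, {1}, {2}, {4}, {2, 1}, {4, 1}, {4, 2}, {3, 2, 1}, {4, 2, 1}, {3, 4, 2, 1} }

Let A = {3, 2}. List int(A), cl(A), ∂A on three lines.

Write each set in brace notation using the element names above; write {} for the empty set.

int(A) = {2}
cl(A)  = {3, 2}
∂A     = {3}

open subsets of A: {}, {2}; so int(A) = {2}
closure: X∖int(X∖A) = X∖{4, 1} = {3, 2}
∂A = {3, 2} minus {2} = {3}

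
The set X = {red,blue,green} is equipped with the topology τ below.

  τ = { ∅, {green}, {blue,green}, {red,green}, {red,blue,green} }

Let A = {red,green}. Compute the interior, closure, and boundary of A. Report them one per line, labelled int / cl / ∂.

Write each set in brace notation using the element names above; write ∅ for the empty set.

interior: largest open inside A is {red,green} (from ∅, {green}, {red,green})
cl via duality: int({blue}) = ∅, so X∖∅ = {red,blue,green}
cl∖int = {blue}

int(A) = {red,green}
cl(A)  = {red,blue,green}
∂A     = {blue}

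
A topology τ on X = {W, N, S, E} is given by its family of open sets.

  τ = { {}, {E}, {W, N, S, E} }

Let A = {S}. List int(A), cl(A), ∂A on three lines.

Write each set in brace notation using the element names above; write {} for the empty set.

open subsets of A: {}; so int(A) = {}
closure: X∖int(X∖A) = X∖{E} = {W, N, S}
∂A = {W, N, S} minus {} = {W, N, S}

int(A) = {}
cl(A)  = {W, N, S}
∂A     = {W, N, S}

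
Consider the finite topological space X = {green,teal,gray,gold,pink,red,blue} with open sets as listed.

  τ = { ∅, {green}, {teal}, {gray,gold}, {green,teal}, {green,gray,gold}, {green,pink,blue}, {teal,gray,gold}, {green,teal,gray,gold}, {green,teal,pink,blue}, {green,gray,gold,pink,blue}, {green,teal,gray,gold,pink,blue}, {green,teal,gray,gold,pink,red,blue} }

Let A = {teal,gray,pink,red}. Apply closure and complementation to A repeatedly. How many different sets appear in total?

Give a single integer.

12

closure: X∖int(X∖A) = X∖{green} = {teal,gray,gold,pink,red,blue}
Let k=closure and c=complement:
  1. A     = {teal,gray,pink,red}
  2. kA    = {teal,gray,gold,pink,red,blue}
  3. cA    = {green,gold,blue}
  4. ckA   = {green}
  5. kcA   = {green,gray,gold,pink,red,blue}
  6. kckA  = {green,pink,red,blue}
  7. ckcA  = {teal}
  8. ckckA = {teal,gray,gold}
  9. kckcA = {teal,red}
  10. kckckA = {teal,gray,gold,red}
  11. ckckcA = {green,gray,gold,pink,blue}
  12. ckckckA = {green,pink,blue}
— saturated at 12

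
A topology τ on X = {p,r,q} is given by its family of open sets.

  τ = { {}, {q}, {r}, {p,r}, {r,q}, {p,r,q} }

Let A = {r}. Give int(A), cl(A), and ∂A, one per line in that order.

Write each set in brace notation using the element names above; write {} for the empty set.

int(A) = {r}
cl(A)  = {p,r}
∂A     = {p}

open subsets of A: {}, {r}; so int(A) = {r}
closure: X∖int(X∖A) = X∖{q} = {p,r}
∂A = {p,r} minus {r} = {p}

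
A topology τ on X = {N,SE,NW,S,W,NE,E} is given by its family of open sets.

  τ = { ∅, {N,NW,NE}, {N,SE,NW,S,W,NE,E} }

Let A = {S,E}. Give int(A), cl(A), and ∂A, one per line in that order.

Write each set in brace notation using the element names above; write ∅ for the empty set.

open subsets of A: ∅; so int(A) = ∅
closure: X∖int(X∖A) = X∖{N,NW,NE} = {SE,S,W,E}
∂A = {SE,S,W,E} minus ∅ = {SE,S,W,E}

int(A) = ∅
cl(A)  = {SE,S,W,E}
∂A     = {SE,S,W,E}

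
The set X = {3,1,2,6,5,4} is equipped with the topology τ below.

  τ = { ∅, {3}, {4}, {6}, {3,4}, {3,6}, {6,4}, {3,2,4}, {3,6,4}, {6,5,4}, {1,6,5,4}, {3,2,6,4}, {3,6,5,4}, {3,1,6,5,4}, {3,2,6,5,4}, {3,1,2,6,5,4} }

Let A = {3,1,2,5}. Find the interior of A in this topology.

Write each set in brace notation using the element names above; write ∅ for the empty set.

{3}

U open, U⊆A: ∅, {3}. int(A) = ⋃ = {3}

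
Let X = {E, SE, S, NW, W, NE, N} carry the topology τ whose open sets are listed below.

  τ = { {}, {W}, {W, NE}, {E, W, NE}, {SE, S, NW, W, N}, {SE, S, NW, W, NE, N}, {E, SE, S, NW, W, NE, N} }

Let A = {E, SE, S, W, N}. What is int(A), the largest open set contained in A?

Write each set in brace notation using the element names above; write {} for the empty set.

{W}

interior: largest open inside A is {W} (from {}, {W})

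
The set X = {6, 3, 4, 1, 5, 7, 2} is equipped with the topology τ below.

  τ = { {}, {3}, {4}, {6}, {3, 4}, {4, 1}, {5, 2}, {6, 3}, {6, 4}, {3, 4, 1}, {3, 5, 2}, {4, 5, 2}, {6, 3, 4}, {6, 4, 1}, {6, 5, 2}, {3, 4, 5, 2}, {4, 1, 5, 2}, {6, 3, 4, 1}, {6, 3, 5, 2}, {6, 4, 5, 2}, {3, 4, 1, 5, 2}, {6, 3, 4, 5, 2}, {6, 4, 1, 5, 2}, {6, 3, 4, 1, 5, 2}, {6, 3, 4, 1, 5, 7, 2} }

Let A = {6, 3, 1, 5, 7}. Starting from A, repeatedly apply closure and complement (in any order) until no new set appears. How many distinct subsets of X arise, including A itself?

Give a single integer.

12

complement {4, 2}; its interior {4}; cl(A) = X∖{4} = {6, 3, 1, 5, 7, 2}
With k = closure, c = complement:
  1. A     = {6, 3, 1, 5, 7}
  2. kA    = {6, 3, 1, 5, 7, 2}
  3. cA    = {4, 2}
  4. ckA   = {4}
  5. kcA   = {4, 1, 5, 7, 2}
  6. kckA  = {4, 1, 7}
  7. ckcA  = {6, 3}
  8. ckckA = {6, 3, 5, 2}
  9. kckcA = {6, 3, 7}
  10. kckckA = {6, 3, 5, 7, 2}
  11. ckckcA = {4, 1, 5, 2}
  12. ckckckA = {4, 1}
k, c of each give nothing new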